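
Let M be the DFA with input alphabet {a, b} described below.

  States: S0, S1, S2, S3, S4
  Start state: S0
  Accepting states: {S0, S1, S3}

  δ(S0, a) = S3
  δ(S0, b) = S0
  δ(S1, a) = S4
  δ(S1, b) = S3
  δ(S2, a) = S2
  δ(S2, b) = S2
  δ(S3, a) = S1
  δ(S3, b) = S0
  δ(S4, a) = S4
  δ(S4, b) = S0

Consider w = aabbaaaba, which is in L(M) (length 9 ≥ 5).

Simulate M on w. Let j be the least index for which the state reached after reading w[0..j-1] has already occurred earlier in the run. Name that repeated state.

S3

State sequence: S0 -a-> S3 -a-> S1 -b-> S3 -b-> S0 -a-> S3 -a-> S1 -a-> S4 -b-> S0 -a-> S3
First repeat at step 3: S3 was already visited.

The earliest repeat is at step j = 3: M is in S3, which it already visited at step i = 1.
Pumping length from the standard proof: p = 5 (the number of states). The repeated state found above gives |xy| = j ≤ 5 and |y| = j − i ≥ 1.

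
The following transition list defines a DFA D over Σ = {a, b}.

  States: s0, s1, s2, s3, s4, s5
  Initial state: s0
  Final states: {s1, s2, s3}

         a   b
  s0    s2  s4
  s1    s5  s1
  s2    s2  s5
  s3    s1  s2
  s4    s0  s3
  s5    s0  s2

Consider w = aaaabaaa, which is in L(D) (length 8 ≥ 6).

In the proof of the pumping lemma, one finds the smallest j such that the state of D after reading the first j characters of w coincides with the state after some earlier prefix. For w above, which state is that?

s2

State sequence: s0 -a-> s2 -a-> s2 -a-> s2 -a-> s2 -b-> s5 -a-> s0 -a-> s2 -a-> s2
First repeat at step 2: s2 was already visited.

The earliest repeat is at step j = 2: D is in s2, which it already visited at step i = 1.
Since D has 6 states, any run of length ≥ 6 visits 6+1 states, so by pigeonhole some state repeats within the first 6 steps — that repeat gives the pumpable loop.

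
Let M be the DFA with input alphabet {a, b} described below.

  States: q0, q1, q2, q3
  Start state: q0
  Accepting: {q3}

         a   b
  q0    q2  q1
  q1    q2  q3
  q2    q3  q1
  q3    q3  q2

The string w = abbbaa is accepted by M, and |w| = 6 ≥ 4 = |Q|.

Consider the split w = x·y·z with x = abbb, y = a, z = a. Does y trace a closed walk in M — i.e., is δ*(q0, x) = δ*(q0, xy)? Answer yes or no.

no

State sequence: q0 -a-> q2 -b-> q1 -b-> q3 -b-> q2 -a-> q3

After x (step 4): q2. After xy (step 5): q3.
They differ (q2 ≠ q3), so y is not a cycle from the state after x; this split is not the one the pumping-lemma construction produces, and pumping y need not keep the string in L(M).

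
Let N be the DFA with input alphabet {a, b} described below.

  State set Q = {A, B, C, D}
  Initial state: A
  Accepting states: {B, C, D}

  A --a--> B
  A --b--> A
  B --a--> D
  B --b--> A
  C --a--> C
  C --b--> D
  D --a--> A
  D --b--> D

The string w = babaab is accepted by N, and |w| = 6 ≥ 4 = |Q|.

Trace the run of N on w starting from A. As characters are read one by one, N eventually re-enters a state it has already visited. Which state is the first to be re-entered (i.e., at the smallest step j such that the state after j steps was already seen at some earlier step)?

State sequence: A -b-> A -a-> B -b-> A -a-> B -a-> D -b-> D
First repeat at step 1: A was already visited.

The earliest repeat is at step j = 1: N is in A, which it already visited at step i = 0.

A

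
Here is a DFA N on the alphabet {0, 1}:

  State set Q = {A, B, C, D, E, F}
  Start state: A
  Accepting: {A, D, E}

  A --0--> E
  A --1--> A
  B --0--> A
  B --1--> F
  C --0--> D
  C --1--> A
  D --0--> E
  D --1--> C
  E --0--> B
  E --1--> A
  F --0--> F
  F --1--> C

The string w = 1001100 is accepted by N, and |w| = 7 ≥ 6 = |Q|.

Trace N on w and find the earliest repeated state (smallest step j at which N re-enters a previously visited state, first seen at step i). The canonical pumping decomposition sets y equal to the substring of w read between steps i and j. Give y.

1

State sequence: A -1-> A -0-> E -0-> B -1-> F -1-> C -0-> D -0-> E
First repeat at step 1: A was already visited.

So i = 0, j = 1, giving x = w[0:0] = ε, y = w[0:1] = 1, z = w[1:7] = 001100.
Check: |xy| = 1 ≤ 6 and |y| = 1 ≥ 1. Reading y takes N from A back to A, so every xyⁱz is accepted.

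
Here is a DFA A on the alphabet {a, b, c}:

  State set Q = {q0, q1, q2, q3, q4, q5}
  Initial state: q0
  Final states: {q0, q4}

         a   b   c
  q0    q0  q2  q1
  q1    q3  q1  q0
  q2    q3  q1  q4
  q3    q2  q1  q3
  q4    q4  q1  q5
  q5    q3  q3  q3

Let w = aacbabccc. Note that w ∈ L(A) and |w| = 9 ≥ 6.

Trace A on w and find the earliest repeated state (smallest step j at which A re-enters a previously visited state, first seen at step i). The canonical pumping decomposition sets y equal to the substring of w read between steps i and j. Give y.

a

Run of A on w = a a c b a b c c c:
  step 0: q0  (start)
  step 1: q0  (read a: q0→q0)   ← first repeat (q0 seen earlier)
  step 2: q0  (read a: q0→q0)
  step 3: q1  (read c: q0→q1)
  step 4: q1  (read b: q1→q1)
  step 5: q3  (read a: q1→q3)
  step 6: q1  (read b: q3→q1)
  step 7: q0  (read c: q1→q0)
  step 8: q1  (read c: q0→q1)
  step 9: q0  (read c: q1→q0)

So i = 0, j = 1, giving x = w[0:0] = ε, y = w[0:1] = a, z = w[1:9] = acbabccc.
Check: |xy| = 1 ≤ 6 and |y| = 1 ≥ 1. Reading y takes A from q0 back to q0, so every xyⁱz is accepted.
Since A has 6 states, any run of length ≥ 6 visits 6+1 states, so by pigeonhole some state repeats within the first 6 steps — that repeat gives the pumpable loop.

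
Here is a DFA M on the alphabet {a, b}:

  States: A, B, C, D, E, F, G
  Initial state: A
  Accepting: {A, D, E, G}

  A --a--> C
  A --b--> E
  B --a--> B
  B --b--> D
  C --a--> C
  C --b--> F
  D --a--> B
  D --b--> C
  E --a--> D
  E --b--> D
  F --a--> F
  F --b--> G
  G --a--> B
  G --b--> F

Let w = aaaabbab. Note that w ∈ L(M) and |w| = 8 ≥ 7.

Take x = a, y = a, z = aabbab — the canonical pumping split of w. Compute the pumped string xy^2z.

xy^2z = a·a·a·aabbab = aaaaabbab.
Reading y = a takes M from C back to C, so after x·y·y the machine is still in C, and z then leads to the accepting state D. Hence aaaaabbab ∈ L(M).

aaaaabbab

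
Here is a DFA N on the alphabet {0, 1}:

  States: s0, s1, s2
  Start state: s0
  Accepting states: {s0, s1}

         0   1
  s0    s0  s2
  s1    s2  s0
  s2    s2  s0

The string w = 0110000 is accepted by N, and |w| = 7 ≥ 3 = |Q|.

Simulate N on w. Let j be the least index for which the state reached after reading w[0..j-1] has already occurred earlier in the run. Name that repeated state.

Run of N on w = 0 1 1 0 0 0 0:
  step 0: s0  (start)
  step 1: s0  (read 0: s0→s0)   ← first repeat (s0 seen earlier)
  step 2: s2  (read 1: s0→s2)
  step 3: s0  (read 1: s2→s0)
  step 4: s0  (read 0: s0→s0)
  step 5: s0  (read 0: s0→s0)
  step 6: s0  (read 0: s0→s0)
  step 7: s0  (read 0: s0→s0)

The earliest repeat is at step j = 1: N is in s0, which it already visited at step i = 0.
Pumping length from the standard proof: p = 3 (the number of states). The repeated state found above gives |xy| = j ≤ 3 and |y| = j − i ≥ 1.

s0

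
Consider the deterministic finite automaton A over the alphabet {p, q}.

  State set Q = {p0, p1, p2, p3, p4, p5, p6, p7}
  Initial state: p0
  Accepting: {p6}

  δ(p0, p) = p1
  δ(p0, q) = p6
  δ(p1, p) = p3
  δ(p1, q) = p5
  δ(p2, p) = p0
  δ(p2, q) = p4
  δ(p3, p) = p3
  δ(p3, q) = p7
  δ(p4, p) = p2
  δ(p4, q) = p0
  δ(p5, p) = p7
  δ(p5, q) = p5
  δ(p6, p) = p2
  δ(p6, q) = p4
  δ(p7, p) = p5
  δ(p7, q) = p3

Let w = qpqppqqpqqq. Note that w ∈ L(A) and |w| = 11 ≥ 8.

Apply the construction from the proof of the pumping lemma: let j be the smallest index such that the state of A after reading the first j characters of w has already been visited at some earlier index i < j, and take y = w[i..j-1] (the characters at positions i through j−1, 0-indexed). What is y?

State sequence: p0 -q-> p6 -p-> p2 -q-> p4 -p-> p2 -p-> p0 -q-> p6 -q-> p4 -p-> p2 -q-> p4 -q-> p0 -q-> p6
First repeat at step 4: p2 was already visited.

So i = 2, j = 4, giving x = w[0:2] = qp, y = w[2:4] = qp, z = w[4:11] = pqqpqqq.
Check: |xy| = 4 ≤ 8 and |y| = 2 ≥ 1. Reading y takes A from p2 back to p2, so every xyⁱz is accepted.
With |Q| = 8, pigeonhole forces a state repeat no later than step 8; the substring read between the first and second visits to that state can be pumped.

qp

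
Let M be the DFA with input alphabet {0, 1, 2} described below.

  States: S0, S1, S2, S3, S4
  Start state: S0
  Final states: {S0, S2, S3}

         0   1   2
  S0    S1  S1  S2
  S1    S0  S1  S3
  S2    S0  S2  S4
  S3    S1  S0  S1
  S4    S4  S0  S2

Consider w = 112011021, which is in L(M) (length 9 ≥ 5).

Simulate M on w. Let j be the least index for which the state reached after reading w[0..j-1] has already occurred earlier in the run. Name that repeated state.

Run of M on w = 1 1 2 0 1 1 0 2 1:
  step 0: S0  (start)
  step 1: S1  (read 1: S0→S1)
  step 2: S1  (read 1: S1→S1)   ← first repeat (S1 seen earlier)
  step 3: S3  (read 2: S1→S3)
  step 4: S1  (read 0: S3→S1)
  step 5: S1  (read 1: S1→S1)
  step 6: S1  (read 1: S1→S1)
  step 7: S0  (read 0: S1→S0)
  step 8: S2  (read 2: S0→S2)
  step 9: S2  (read 1: S2→S2)

The earliest repeat is at step j = 2: M is in S1, which it already visited at step i = 1.
The DFA has 5 states, so the proof of the pumping lemma guarantees a repeated state among the first 5+1 visited; the segment between the two visits is the pumpable y.

S1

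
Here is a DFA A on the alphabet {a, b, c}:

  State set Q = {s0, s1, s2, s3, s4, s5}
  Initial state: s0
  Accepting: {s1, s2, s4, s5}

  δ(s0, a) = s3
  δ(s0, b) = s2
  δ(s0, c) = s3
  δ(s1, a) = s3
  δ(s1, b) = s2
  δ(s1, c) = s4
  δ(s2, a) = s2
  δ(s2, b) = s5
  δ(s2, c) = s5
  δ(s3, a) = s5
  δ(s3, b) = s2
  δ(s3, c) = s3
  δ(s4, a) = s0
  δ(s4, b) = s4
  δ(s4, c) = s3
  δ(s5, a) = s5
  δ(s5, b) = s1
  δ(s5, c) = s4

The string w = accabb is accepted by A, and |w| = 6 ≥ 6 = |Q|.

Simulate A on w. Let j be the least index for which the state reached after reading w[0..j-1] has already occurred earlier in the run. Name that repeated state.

s3

Run of A on w = a c c a b b:
  step 0: s0  (start)
  step 1: s3  (read a: s0→s3)
  step 2: s3  (read c: s3→s3)   ← first repeat (s3 seen earlier)
  step 3: s3  (read c: s3→s3)
  step 4: s5  (read a: s3→s5)
  step 5: s1  (read b: s5→s1)
  step 6: s2  (read b: s1→s2)

The earliest repeat is at step j = 2: A is in s3, which it already visited at step i = 1.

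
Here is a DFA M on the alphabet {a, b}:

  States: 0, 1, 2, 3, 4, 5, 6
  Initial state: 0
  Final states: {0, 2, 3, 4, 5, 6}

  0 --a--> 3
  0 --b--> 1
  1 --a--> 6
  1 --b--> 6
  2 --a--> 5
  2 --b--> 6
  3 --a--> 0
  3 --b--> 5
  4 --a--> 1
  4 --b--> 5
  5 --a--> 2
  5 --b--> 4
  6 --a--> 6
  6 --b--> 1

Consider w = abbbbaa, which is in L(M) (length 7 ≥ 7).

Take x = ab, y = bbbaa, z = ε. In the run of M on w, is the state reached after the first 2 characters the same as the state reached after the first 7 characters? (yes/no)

Run of M on the first 7 characters of w = a b b b b a a:
  step 0: 0  (start)
  step 1: 3  (read a: 0→3)
  step 2: 5  (read b: 3→5)
  step 3: 4  (read b: 5→4)
  step 4: 5  (read b: 4→5)
  step 5: 4  (read b: 5→4)
  step 6: 1  (read a: 4→1)
  step 7: 6  (read a: 1→6)

After x (step 2): 5. After xy (step 7): 6.
They differ (5 ≠ 6), so y is not a cycle from the state after x; this split is not the one the pumping-lemma construction produces, and pumping y need not keep the string in L(M).

no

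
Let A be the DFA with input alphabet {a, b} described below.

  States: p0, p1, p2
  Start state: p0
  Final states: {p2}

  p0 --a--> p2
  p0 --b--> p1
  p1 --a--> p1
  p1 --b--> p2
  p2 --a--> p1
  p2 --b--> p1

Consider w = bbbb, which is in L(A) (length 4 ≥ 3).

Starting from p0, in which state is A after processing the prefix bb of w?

p2

State sequence: p0 -b-> p1 -b-> p2

After reading 2 characters, A is in state p2.
(This kind of state-tracing is the core of the pumping-lemma construction: with 3 states, pigeonhole forces a repeat within the first 3 steps.)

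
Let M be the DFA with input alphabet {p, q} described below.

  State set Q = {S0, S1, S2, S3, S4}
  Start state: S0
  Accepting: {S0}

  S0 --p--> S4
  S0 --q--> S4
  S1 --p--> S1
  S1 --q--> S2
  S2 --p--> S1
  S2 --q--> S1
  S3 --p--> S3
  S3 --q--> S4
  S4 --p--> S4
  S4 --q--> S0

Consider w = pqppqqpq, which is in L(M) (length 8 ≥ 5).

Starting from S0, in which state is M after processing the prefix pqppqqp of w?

State sequence: S0 -p-> S4 -q-> S0 -p-> S4 -p-> S4 -q-> S0 -q-> S4 -p-> S4

After reading 7 characters, M is in state S4.

S4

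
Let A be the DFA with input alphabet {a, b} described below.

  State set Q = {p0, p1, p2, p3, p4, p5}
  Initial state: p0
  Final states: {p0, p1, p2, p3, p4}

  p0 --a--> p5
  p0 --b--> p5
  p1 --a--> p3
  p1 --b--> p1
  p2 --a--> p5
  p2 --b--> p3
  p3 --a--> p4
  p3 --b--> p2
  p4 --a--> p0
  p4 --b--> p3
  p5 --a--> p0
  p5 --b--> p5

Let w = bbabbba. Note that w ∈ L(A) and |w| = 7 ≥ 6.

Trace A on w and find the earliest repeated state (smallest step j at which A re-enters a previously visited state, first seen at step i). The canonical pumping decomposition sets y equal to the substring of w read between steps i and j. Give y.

Run of A on w = b b a b b b a:
  step 0: p0  (start)
  step 1: p5  (read b: p0→p5)
  step 2: p5  (read b: p5→p5)   ← first repeat (p5 seen earlier)
  step 3: p0  (read a: p5→p0)
  step 4: p5  (read b: p0→p5)
  step 5: p5  (read b: p5→p5)
  step 6: p5  (read b: p5→p5)
  step 7: p0  (read a: p5→p0)

So i = 1, j = 2, giving x = w[0:1] = b, y = w[1:2] = b, z = w[2:7] = abbba.
Check: |xy| = 2 ≤ 6 and |y| = 1 ≥ 1. Reading y takes A from p5 back to p5, so every xyⁱz is accepted.

b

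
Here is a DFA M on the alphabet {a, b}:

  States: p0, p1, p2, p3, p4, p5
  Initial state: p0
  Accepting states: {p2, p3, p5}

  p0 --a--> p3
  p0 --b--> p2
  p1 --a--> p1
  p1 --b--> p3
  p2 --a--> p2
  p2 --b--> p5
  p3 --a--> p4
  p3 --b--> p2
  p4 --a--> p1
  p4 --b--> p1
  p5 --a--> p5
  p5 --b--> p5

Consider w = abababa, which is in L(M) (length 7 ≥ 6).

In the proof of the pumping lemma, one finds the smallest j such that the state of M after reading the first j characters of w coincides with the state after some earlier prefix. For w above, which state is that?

State sequence: p0 -a-> p3 -b-> p2 -a-> p2 -b-> p5 -a-> p5 -b-> p5 -a-> p5
First repeat at step 3: p2 was already visited.

The earliest repeat is at step j = 3: M is in p2, which it already visited at step i = 2.
Since M has 6 states, any run of length ≥ 6 visits 6+1 states, so by pigeonhole some state repeats within the first 6 steps — that repeat gives the pumpable loop.

p2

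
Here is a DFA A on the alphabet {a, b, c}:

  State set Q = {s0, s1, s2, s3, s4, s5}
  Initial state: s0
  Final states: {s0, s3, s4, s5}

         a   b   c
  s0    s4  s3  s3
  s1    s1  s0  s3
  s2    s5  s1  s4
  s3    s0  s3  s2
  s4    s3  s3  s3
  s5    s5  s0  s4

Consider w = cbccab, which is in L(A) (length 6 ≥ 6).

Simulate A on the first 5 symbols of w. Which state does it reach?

s3

State sequence: s0 -c-> s3 -b-> s3 -c-> s2 -c-> s4 -a-> s3

After reading 5 characters, A is in state s3.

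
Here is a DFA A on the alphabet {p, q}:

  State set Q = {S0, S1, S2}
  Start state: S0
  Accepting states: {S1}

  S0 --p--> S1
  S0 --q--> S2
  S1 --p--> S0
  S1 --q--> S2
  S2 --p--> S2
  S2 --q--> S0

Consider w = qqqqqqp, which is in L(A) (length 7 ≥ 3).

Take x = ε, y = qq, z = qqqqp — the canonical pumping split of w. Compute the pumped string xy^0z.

qqqqp

xy⁰z = xz = ε·qqqqp = qqqqp.
Reading y = qq takes A from S0 back to S0, so after x the machine is still in S0, and z then leads to the accepting state S1. Hence qqqqp ∈ L(A).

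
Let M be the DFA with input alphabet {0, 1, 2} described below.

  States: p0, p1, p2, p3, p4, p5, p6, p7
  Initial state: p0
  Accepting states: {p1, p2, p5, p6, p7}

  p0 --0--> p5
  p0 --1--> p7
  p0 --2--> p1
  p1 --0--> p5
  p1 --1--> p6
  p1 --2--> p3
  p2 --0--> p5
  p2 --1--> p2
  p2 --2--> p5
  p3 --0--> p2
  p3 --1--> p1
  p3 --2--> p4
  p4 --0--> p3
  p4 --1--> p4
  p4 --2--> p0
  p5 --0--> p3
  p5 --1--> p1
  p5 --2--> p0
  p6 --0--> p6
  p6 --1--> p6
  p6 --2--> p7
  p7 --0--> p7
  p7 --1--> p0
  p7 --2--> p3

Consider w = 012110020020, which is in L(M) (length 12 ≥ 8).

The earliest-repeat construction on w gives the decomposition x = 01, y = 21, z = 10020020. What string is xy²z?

01212110020020

xy^2z = 01·21·21·10020020 = 01212110020020.
Reading y = 21 takes M from p1 back to p1, so after x·y·y the machine is still in p1, and z then leads to the accepting state p2. Hence 01212110020020 ∈ L(M).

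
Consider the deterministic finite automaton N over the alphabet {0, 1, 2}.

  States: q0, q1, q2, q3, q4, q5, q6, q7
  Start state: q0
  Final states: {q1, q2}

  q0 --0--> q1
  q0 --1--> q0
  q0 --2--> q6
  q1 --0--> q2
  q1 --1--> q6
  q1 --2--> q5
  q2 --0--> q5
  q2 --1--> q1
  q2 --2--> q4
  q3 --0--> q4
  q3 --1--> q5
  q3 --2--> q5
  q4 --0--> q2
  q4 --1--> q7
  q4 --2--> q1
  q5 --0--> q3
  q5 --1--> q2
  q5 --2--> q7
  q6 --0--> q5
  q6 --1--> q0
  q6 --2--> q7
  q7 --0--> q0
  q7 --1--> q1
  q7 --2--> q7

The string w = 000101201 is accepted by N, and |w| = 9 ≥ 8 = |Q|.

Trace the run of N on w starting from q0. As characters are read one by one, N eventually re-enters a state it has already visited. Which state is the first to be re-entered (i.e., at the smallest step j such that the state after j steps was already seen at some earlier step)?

q2

State sequence: q0 -0-> q1 -0-> q2 -0-> q5 -1-> q2 -0-> q5 -1-> q2 -2-> q4 -0-> q2 -1-> q1
First repeat at step 4: q2 was already visited.

The earliest repeat is at step j = 4: N is in q2, which it already visited at step i = 2.
Since N has 8 states, any run of length ≥ 8 visits 8+1 states, so by pigeonhole some state repeats within the first 8 steps — that repeat gives the pumpable loop.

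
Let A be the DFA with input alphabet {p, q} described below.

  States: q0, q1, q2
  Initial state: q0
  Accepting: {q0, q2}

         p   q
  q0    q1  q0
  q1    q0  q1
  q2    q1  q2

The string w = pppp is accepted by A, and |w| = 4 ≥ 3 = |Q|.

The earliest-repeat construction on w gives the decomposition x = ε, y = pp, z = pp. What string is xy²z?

pppppp

xy^2z = ε·pp·pp·pp = pppppp.
Reading y = pp takes A from q0 back to q0, so after x·y·y the machine is still in q0, and z then leads to the accepting state q0. Hence pppppp ∈ L(A).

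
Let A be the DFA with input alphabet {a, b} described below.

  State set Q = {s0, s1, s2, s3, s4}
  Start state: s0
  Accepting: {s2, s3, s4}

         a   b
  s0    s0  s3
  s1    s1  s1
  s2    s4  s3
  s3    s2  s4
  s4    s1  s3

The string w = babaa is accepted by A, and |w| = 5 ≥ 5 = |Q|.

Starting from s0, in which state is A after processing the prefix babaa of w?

State sequence: s0 -b-> s3 -a-> s2 -b-> s3 -a-> s2 -a-> s4

After reading 5 characters, A is in state s4.
(This kind of state-tracing is the core of the pumping-lemma construction: with 5 states, pigeonhole forces a repeat within the first 5 steps.)

s4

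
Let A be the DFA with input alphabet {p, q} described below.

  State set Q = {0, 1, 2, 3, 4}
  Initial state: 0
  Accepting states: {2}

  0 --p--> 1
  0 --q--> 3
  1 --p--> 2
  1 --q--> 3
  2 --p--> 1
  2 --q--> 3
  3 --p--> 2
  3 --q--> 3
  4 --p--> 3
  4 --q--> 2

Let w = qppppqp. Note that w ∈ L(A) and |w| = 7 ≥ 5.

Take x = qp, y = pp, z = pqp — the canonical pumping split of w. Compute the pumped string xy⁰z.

xy⁰z = xz = qp·pqp = qppqp.
Reading y = pp takes A from 2 back to 2, so after x the machine is still in 2, and z then leads to the accepting state 2. Hence qppqp ∈ L(A).

qppqp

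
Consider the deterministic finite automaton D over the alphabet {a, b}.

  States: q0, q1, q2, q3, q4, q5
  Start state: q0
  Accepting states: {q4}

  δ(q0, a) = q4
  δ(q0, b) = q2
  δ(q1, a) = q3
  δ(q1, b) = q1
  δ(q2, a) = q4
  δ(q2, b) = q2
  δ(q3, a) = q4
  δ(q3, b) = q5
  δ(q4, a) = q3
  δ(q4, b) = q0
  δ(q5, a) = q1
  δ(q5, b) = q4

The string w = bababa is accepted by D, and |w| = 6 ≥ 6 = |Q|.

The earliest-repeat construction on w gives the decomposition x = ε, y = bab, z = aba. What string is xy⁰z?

xy⁰z = xz = ε·aba = aba.
Reading y = bab takes D from q0 back to q0, so after x the machine is still in q0, and z then leads to the accepting state q4. Hence aba ∈ L(D).

aba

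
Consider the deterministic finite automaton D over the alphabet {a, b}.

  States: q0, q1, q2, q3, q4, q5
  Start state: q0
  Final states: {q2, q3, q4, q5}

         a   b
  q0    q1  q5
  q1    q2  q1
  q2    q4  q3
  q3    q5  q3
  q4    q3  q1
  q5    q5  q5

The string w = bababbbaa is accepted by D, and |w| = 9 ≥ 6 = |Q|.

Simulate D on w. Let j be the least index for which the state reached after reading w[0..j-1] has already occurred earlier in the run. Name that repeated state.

q5

Run of D on w = b a b a b b b a a:
  step 0: q0  (start)
  step 1: q5  (read b: q0→q5)
  step 2: q5  (read a: q5→q5)   ← first repeat (q5 seen earlier)
  step 3: q5  (read b: q5→q5)
  step 4: q5  (read a: q5→q5)
  step 5: q5  (read b: q5→q5)
  step 6: q5  (read b: q5→q5)
  step 7: q5  (read b: q5→q5)
  step 8: q5  (read a: q5→q5)
  step 9: q5  (read a: q5→q5)

The earliest repeat is at step j = 2: D is in q5, which it already visited at step i = 1.
The DFA has 6 states, so the proof of the pumping lemma guarantees a repeated state among the first 6+1 visited; the segment between the two visits is the pumpable y.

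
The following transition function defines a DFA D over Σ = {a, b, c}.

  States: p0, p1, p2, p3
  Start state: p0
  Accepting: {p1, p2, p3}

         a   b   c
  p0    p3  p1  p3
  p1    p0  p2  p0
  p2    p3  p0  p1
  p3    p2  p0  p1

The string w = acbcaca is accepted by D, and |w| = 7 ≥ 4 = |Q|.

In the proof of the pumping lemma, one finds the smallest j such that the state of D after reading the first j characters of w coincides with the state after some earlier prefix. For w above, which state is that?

p1

Run of D on w = a c b c a c a:
  step 0: p0  (start)
  step 1: p3  (read a: p0→p3)
  step 2: p1  (read c: p3→p1)
  step 3: p2  (read b: p1→p2)
  step 4: p1  (read c: p2→p1)   ← first repeat (p1 seen earlier)
  step 5: p0  (read a: p1→p0)
  step 6: p3  (read c: p0→p3)
  step 7: p2  (read a: p3→p2)

The earliest repeat is at step j = 4: D is in p1, which it already visited at step i = 2.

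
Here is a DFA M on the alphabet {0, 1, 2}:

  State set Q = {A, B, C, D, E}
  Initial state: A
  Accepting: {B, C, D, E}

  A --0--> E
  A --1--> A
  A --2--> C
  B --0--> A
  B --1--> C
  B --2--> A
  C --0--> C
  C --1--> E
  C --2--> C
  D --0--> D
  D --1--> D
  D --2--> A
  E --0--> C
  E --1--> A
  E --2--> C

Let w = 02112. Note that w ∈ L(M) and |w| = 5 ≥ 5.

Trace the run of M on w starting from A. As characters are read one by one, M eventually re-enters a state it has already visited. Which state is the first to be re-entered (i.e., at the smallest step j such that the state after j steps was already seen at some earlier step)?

E

State sequence: A -0-> E -2-> C -1-> E -1-> A -2-> C
First repeat at step 3: E was already visited.

The earliest repeat is at step j = 3: M is in E, which it already visited at step i = 1.
With |Q| = 5, pigeonhole forces a state repeat no later than step 5; the substring read between the first and second visits to that state can be pumped.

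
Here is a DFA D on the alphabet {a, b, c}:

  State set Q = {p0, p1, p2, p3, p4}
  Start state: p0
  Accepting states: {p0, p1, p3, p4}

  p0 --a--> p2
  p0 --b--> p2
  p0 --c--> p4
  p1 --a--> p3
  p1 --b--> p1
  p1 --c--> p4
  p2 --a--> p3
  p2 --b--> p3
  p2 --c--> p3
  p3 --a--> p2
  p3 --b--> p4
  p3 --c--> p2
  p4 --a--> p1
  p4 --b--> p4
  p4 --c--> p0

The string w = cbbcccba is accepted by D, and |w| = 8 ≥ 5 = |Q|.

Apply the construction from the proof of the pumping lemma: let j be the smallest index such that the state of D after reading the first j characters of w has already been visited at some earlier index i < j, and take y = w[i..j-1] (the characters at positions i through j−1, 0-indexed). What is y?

Run of D on w = c b b c c c b a:
  step 0: p0  (start)
  step 1: p4  (read c: p0→p4)
  step 2: p4  (read b: p4→p4)   ← first repeat (p4 seen earlier)
  step 3: p4  (read b: p4→p4)
  step 4: p0  (read c: p4→p0)
  step 5: p4  (read c: p0→p4)
  step 6: p0  (read c: p4→p0)
  step 7: p2  (read b: p0→p2)
  step 8: p3  (read a: p2→p3)

So i = 1, j = 2, giving x = w[0:1] = c, y = w[1:2] = b, z = w[2:8] = bcccba.
Check: |xy| = 2 ≤ 5 and |y| = 1 ≥ 1. Reading y takes D from p4 back to p4, so every xyⁱz is accepted.

b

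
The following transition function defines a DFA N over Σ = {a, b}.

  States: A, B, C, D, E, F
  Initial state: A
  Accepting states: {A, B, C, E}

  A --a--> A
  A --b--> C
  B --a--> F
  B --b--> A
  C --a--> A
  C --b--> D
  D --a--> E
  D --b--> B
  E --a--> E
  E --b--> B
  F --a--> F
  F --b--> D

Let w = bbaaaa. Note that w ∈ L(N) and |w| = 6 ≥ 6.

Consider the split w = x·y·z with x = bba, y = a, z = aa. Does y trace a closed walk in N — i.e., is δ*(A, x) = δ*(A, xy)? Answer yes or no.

yes

State sequence: A -b-> C -b-> D -a-> E -a-> E

After x (step 3): E. After xy (step 4): E.
They match, so y = a drives N around a cycle from E back to itself; pumping y any number of times keeps N in E before reading z, and xyⁱz ∈ L(N) for every i ≥ 0.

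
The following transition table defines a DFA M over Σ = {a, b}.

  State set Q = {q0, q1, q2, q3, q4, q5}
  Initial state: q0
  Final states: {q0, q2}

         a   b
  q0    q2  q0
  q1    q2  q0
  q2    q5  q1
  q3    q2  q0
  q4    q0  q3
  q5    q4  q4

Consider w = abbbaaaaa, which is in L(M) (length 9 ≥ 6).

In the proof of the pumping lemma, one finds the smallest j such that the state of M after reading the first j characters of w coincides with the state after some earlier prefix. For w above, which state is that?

State sequence: q0 -a-> q2 -b-> q1 -b-> q0 -b-> q0 -a-> q2 -a-> q5 -a-> q4 -a-> q0 -a-> q2
First repeat at step 3: q0 was already visited.

The earliest repeat is at step j = 3: M is in q0, which it already visited at step i = 0.

q0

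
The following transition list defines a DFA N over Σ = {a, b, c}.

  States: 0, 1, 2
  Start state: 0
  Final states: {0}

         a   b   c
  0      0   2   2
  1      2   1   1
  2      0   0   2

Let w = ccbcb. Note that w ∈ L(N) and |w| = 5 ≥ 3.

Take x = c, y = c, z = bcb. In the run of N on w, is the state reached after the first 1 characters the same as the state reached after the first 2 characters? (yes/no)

yes

Run of N on the first 2 characters of w = c c:
  step 0: 0  (start)
  step 1: 2  (read c: 0→2)
  step 2: 2  (read c: 2→2)

After x (step 1): 2. After xy (step 2): 2.
They match, so y = c drives N around a cycle from 2 back to itself; pumping y any number of times keeps N in 2 before reading z, and xyⁱz ∈ L(N) for every i ≥ 0.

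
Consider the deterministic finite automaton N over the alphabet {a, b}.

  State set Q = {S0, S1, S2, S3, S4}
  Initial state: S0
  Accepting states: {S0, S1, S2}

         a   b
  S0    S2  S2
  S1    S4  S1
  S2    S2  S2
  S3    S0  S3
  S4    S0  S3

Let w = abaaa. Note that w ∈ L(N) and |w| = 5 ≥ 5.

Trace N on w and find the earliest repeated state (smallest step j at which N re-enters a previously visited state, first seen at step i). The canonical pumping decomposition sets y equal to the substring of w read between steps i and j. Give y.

Run of N on w = a b a a a:
  step 0: S0  (start)
  step 1: S2  (read a: S0→S2)
  step 2: S2  (read b: S2→S2)   ← first repeat (S2 seen earlier)
  step 3: S2  (read a: S2→S2)
  step 4: S2  (read a: S2→S2)
  step 5: S2  (read a: S2→S2)

So i = 1, j = 2, giving x = w[0:1] = a, y = w[1:2] = b, z = w[2:5] = aaa.
Check: |xy| = 2 ≤ 5 and |y| = 1 ≥ 1. Reading y takes N from S2 back to S2, so every xyⁱz is accepted.
Pumping length from the standard proof: p = 5 (the number of states). The repeated state found above gives |xy| = j ≤ 5 and |y| = j − i ≥ 1.

b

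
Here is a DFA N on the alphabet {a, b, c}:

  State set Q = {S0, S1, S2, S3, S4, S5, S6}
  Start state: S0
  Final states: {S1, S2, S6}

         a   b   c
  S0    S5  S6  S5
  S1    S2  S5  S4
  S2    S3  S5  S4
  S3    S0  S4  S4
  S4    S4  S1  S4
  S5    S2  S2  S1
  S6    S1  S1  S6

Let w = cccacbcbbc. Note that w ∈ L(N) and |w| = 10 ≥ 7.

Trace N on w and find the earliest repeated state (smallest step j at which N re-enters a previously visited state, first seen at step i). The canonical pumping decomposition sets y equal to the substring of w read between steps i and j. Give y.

a

Run of N on w = c c c a c b c b b c:
  step 0: S0  (start)
  step 1: S5  (read c: S0→S5)
  step 2: S1  (read c: S5→S1)
  step 3: S4  (read c: S1→S4)
  step 4: S4  (read a: S4→S4)   ← first repeat (S4 seen earlier)
  step 5: S4  (read c: S4→S4)
  step 6: S1  (read b: S4→S1)
  step 7: S4  (read c: S1→S4)
  step 8: S1  (read b: S4→S1)
  step 9: S5  (read b: S1→S5)
  step 10: S1  (read c: S5→S1)

So i = 3, j = 4, giving x = w[0:3] = ccc, y = w[3:4] = a, z = w[4:10] = cbcbbc.
Check: |xy| = 4 ≤ 7 and |y| = 1 ≥ 1. Reading y takes N from S4 back to S4, so every xyⁱz is accepted.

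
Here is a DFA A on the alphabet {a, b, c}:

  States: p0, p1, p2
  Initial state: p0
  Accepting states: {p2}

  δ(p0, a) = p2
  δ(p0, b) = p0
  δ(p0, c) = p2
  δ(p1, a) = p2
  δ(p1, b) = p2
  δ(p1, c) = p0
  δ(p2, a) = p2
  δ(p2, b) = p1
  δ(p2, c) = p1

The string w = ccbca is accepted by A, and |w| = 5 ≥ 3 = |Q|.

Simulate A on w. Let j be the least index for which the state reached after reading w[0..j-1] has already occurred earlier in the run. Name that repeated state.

p2

State sequence: p0 -c-> p2 -c-> p1 -b-> p2 -c-> p1 -a-> p2
First repeat at step 3: p2 was already visited.

The earliest repeat is at step j = 3: A is in p2, which it already visited at step i = 1.
With |Q| = 3, pigeonhole forces a state repeat no later than step 3; the substring read between the first and second visits to that state can be pumped.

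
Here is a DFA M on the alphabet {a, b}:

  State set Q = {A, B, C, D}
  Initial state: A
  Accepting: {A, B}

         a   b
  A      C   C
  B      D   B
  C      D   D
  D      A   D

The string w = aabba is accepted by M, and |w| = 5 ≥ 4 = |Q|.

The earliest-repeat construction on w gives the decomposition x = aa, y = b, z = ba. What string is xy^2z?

aabbba

xy^2z = aa·b·b·ba = aabbba.
Reading y = b takes M from D back to D, so after x·y·y the machine is still in D, and z then leads to the accepting state A. Hence aabbba ∈ L(M).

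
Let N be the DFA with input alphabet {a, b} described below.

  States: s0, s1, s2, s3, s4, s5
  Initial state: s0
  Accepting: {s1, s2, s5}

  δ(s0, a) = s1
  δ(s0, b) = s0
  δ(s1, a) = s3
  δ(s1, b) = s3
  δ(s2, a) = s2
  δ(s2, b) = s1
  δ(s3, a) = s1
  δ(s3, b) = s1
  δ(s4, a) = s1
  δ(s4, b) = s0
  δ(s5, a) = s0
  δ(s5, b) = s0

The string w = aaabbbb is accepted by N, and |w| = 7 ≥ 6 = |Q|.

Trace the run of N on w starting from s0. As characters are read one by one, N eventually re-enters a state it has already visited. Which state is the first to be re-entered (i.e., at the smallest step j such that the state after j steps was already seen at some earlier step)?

Run of N on w = a a a b b b b:
  step 0: s0  (start)
  step 1: s1  (read a: s0→s1)
  step 2: s3  (read a: s1→s3)
  step 3: s1  (read a: s3→s1)   ← first repeat (s1 seen earlier)
  step 4: s3  (read b: s1→s3)
  step 5: s1  (read b: s3→s1)
  step 6: s3  (read b: s1→s3)
  step 7: s1  (read b: s3→s1)

The earliest repeat is at step j = 3: N is in s1, which it already visited at step i = 1.

s1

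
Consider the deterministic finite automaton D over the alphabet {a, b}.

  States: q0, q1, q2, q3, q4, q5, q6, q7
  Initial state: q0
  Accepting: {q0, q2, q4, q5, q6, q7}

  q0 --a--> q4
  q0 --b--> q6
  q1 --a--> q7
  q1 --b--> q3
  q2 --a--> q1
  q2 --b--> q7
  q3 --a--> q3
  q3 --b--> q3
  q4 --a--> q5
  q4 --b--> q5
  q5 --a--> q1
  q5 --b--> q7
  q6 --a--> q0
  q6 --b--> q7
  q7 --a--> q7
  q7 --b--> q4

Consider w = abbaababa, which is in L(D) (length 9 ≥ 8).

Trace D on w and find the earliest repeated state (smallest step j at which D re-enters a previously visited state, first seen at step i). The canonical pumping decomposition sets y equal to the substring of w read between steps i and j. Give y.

Run of D on w = a b b a a b a b a:
  step 0: q0  (start)
  step 1: q4  (read a: q0→q4)
  step 2: q5  (read b: q4→q5)
  step 3: q7  (read b: q5→q7)
  step 4: q7  (read a: q7→q7)   ← first repeat (q7 seen earlier)
  step 5: q7  (read a: q7→q7)
  step 6: q4  (read b: q7→q4)
  step 7: q5  (read a: q4→q5)
  step 8: q7  (read b: q5→q7)
  step 9: q7  (read a: q7→q7)

So i = 3, j = 4, giving x = w[0:3] = abb, y = w[3:4] = a, z = w[4:9] = ababa.
Check: |xy| = 4 ≤ 8 and |y| = 1 ≥ 1. Reading y takes D from q7 back to q7, so every xyⁱz is accepted.
Pumping length from the standard proof: p = 8 (the number of states). The repeated state found above gives |xy| = j ≤ 8 and |y| = j − i ≥ 1.

a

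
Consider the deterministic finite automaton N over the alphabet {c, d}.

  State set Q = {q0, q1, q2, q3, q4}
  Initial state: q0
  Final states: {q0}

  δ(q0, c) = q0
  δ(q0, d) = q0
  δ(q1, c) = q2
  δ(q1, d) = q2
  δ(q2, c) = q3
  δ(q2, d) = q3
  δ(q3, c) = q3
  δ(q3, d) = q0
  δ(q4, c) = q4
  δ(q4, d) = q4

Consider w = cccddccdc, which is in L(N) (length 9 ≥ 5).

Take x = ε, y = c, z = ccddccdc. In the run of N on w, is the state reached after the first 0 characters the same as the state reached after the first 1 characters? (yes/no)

State sequence: q0 -c-> q0

After x (step 0): q0. After xy (step 1): q0.
They match, so y = c drives N around a cycle from q0 back to itself; pumping y any number of times keeps N in q0 before reading z, and xyⁱz ∈ L(N) for every i ≥ 0.

yes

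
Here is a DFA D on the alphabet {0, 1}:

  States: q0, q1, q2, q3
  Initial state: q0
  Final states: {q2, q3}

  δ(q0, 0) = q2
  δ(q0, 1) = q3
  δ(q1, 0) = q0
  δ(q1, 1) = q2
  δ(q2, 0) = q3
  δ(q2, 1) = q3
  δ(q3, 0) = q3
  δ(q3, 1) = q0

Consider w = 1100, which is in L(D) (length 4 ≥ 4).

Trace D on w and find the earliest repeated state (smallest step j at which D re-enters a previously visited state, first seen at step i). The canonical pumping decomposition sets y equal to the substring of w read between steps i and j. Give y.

Run of D on w = 1 1 0 0:
  step 0: q0  (start)
  step 1: q3  (read 1: q0→q3)
  step 2: q0  (read 1: q3→q0)   ← first repeat (q0 seen earlier)
  step 3: q2  (read 0: q0→q2)
  step 4: q3  (read 0: q2→q3)

So i = 0, j = 2, giving x = w[0:0] = ε, y = w[0:2] = 11, z = w[2:4] = 00.
Check: |xy| = 2 ≤ 4 and |y| = 2 ≥ 1. Reading y takes D from q0 back to q0, so every xyⁱz is accepted.

11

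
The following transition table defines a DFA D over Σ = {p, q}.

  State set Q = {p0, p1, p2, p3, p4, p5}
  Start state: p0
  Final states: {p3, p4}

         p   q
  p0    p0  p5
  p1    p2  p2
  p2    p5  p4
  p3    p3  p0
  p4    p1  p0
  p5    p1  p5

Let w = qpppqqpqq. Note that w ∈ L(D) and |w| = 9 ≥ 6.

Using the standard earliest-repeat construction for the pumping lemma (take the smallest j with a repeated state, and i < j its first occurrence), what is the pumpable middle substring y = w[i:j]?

ppp

State sequence: p0 -q-> p5 -p-> p1 -p-> p2 -p-> p5 -q-> p5 -q-> p5 -p-> p1 -q-> p2 -q-> p4
First repeat at step 4: p5 was already visited.

So i = 1, j = 4, giving x = w[0:1] = q, y = w[1:4] = ppp, z = w[4:9] = qqpqq.
Check: |xy| = 4 ≤ 6 and |y| = 3 ≥ 1. Reading y takes D from p5 back to p5, so every xyⁱz is accepted.
The DFA has 6 states, so the proof of the pumping lemma guarantees a repeated state among the first 6+1 visited; the segment between the two visits is the pumpable y.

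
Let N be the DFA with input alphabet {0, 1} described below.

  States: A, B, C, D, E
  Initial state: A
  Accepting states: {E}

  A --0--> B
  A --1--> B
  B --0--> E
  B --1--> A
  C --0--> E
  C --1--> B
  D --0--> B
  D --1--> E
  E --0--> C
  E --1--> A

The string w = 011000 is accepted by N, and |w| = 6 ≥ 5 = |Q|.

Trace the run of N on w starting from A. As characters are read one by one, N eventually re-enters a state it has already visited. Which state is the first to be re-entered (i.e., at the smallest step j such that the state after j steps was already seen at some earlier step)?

A

Run of N on w = 0 1 1 0 0 0:
  step 0: A  (start)
  step 1: B  (read 0: A→B)
  step 2: A  (read 1: B→A)   ← first repeat (A seen earlier)
  step 3: B  (read 1: A→B)
  step 4: E  (read 0: B→E)
  step 5: C  (read 0: E→C)
  step 6: E  (read 0: C→E)

The earliest repeat is at step j = 2: N is in A, which it already visited at step i = 0.
The DFA has 5 states, so the proof of the pumping lemma guarantees a repeated state among the first 5+1 visited; the segment between the two visits is the pumpable y.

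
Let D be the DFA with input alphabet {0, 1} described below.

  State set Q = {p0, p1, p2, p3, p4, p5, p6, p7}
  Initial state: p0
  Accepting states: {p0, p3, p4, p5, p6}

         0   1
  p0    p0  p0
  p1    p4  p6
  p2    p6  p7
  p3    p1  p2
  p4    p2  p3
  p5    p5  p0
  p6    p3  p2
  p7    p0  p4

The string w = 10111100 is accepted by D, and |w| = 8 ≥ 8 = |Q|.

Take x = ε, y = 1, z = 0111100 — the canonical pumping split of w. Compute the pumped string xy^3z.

1110111100

xy^3z = ε·1·1·1·0111100 = 1110111100.
Reading y = 1 takes D from p0 back to p0, so after x·y·y·y the machine is still in p0, and z then leads to the accepting state p0. Hence 1110111100 ∈ L(D).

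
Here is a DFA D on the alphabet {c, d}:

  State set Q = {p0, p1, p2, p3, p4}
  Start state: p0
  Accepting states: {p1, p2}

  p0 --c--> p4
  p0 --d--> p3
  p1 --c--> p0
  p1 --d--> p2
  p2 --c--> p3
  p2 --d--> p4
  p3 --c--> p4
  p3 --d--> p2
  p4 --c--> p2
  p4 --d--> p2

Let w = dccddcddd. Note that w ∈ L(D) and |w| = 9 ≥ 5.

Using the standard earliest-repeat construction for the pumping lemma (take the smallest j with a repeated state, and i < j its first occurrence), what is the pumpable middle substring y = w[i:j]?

cd

Run of D on w = d c c d d c d d d:
  step 0: p0  (start)
  step 1: p3  (read d: p0→p3)
  step 2: p4  (read c: p3→p4)
  step 3: p2  (read c: p4→p2)
  step 4: p4  (read d: p2→p4)   ← first repeat (p4 seen earlier)
  step 5: p2  (read d: p4→p2)
  step 6: p3  (read c: p2→p3)
  step 7: p2  (read d: p3→p2)
  step 8: p4  (read d: p2→p4)
  step 9: p2  (read d: p4→p2)

So i = 2, j = 4, giving x = w[0:2] = dc, y = w[2:4] = cd, z = w[4:9] = dcddd.
Check: |xy| = 4 ≤ 5 and |y| = 2 ≥ 1. Reading y takes D from p4 back to p4, so every xyⁱz is accepted.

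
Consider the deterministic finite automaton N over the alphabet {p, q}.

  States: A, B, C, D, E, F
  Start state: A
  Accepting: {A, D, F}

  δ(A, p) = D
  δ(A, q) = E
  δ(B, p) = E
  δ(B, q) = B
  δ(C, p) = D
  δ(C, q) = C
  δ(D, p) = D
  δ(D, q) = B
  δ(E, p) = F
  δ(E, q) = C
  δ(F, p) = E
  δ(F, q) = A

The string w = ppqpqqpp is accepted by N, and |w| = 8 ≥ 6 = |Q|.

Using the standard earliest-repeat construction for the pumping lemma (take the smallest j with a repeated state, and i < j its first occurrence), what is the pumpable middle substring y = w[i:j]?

State sequence: A -p-> D -p-> D -q-> B -p-> E -q-> C -q-> C -p-> D -p-> D
First repeat at step 2: D was already visited.

So i = 1, j = 2, giving x = w[0:1] = p, y = w[1:2] = p, z = w[2:8] = qpqqpp.
Check: |xy| = 2 ≤ 6 and |y| = 1 ≥ 1. Reading y takes N from D back to D, so every xyⁱz is accepted.
The DFA has 6 states, so the proof of the pumping lemma guarantees a repeated state among the first 6+1 visited; the segment between the two visits is the pumpable y.

p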